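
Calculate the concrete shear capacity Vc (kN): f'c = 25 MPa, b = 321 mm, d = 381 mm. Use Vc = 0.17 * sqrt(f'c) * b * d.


Vc = 0.17 * sqrt(25) * 321 * 381 / 1000
= 103.96 kN

103.96


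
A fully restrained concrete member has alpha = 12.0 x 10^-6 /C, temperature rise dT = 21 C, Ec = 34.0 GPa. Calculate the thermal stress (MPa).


sigma = alpha * dT * Ec
= 12.0e-6 * 21 * 34.0 * 1000
= 8.568 MPa

8.568


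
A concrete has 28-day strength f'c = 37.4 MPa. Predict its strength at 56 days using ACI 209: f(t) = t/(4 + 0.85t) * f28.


f(56) = 56 / (4 + 0.85 * 56) * 37.4
= 56 / 51.6 * 37.4
= 40.59 MPa

40.59


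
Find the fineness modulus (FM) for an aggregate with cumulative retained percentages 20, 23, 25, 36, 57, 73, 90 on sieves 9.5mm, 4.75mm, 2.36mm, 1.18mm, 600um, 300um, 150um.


FM = sum(cumulative % retained) / 100
= 324 / 100
= 3.24

3.24


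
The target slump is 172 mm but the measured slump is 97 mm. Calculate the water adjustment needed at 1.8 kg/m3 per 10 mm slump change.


Difference = 172 - 97 = 75 mm
Water adjustment = 75 * 1.8 / 10 = 13.5 kg/m3

13.5


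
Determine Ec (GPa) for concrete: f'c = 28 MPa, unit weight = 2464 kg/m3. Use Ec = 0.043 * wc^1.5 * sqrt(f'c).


Ec = 0.043 * 2464^1.5 * sqrt(28) / 1000
= 27.83 GPa

27.83


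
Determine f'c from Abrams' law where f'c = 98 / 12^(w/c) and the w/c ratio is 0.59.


f'c = 98 / 12^0.59
= 98 / 4.332
= 22.62 MPa

22.62


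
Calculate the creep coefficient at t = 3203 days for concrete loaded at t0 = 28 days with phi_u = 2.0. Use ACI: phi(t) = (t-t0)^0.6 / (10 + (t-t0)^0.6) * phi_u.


dt = 3203 - 28 = 3175
phi = 3175^0.6 / (10 + 3175^0.6) * 2.0
= 1.853

1.853


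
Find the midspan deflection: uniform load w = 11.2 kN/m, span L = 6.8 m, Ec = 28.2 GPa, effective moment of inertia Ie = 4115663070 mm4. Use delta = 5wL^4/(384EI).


Convert: L = 6.8 m = 6800 mm, Ec = 28.2 GPa = 28200 MPa
delta = 5 * 11.2 * 6800^4 / (384 * 28200 * 4115663070)
= 2.69 mm

2.69


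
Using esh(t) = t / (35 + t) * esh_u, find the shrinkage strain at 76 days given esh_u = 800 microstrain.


esh(76) = 76 / (35 + 76) * 800
= 76 / 111 * 800
= 547.7 microstrain

547.7


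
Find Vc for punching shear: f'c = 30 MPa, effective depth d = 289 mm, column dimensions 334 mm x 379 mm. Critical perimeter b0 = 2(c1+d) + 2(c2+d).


b0 = 2*(334 + 289) + 2*(379 + 289) = 2582 mm
Vc = 0.33 * sqrt(30) * 2582 * 289 / 1000
= 1348.74 kN

1348.74


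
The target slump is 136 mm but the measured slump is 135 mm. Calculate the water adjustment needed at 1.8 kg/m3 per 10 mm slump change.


Difference = 136 - 135 = 1 mm
Water adjustment = 1 * 1.8 / 10 = 0.2 kg/m3

0.2


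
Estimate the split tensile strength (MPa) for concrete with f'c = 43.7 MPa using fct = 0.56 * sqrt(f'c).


fct = 0.56 * sqrt(43.7)
= 0.56 * 6.611
= 3.702 MPa

3.702


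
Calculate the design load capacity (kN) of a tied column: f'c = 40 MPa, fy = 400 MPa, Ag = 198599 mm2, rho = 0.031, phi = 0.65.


Ast = rho * Ag = 0.031 * 198599 = 6156.569 mm2
phi*Pn = 0.65 * 0.80 * (0.85 * 40 * (198599 - 6156.569) + 400 * 6156.569) / 1000
= 4682.95 kN

4682.95


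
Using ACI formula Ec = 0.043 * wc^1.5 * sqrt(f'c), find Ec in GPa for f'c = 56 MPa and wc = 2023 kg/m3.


Ec = 0.043 * 2023^1.5 * sqrt(56) / 1000
= 29.28 GPa

29.28


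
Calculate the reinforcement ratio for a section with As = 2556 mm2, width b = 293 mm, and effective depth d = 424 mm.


rho = As / (b * d)
= 2556 / (293 * 424)
= 0.0206

0.0206


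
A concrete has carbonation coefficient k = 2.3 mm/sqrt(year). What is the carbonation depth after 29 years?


depth = k * sqrt(t)
= 2.3 * sqrt(29)
= 12.39 mm

12.39


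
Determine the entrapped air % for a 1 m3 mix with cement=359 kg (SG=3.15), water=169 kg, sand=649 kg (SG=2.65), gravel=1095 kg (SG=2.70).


Vol cement = 359 / (3.15 * 1000) = 0.113968 m3
Vol water = 169 / 1000 = 0.169 m3
Vol sand = 649 / (2.65 * 1000) = 0.244906 m3
Vol gravel = 1095 / (2.70 * 1000) = 0.405556 m3
Total solid + water volume = 0.933429 m3
Air = (1 - 0.933429) * 100 = 6.66%

6.66


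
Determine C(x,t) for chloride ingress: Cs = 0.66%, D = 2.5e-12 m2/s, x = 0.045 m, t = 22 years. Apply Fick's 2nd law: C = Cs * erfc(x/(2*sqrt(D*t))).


t_seconds = 22 * 365.25 * 24 * 3600 = 694267200.0 s
arg = 0.045 / (2 * sqrt(2.5e-12 * 694267200.0))
= 0.5401
erfc(0.5401) = 0.445
C = 0.66 * 0.445 = 0.2937%

0.2937


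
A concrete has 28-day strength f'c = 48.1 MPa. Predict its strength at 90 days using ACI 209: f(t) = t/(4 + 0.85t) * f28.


f(90) = 90 / (4 + 0.85 * 90) * 48.1
= 90 / 80.5 * 48.1
= 53.78 MPa

53.78


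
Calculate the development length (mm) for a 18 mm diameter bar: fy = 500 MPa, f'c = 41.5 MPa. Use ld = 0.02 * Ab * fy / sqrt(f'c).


Ab = pi * 18^2 / 4 = 254.469 mm2
ld = 0.02 * 254.469 * 500 / sqrt(41.5)
= 395.0 mm

395.0


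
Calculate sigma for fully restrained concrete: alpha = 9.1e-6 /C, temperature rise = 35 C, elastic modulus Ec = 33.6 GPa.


sigma = alpha * dT * Ec
= 9.1e-6 * 35 * 33.6 * 1000
= 10.702 MPa

10.702


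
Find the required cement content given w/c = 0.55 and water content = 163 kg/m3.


Cement = water / (w/c)
= 163 / 0.55
= 296.4 kg/m3

296.4


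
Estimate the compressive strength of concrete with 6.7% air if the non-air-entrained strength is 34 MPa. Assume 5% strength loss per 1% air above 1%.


Strength loss = (6.7 - 1) * 5 = 28.5%
f'c = 34 * (1 - 28.5/100)
= 24.31 MPa

24.31


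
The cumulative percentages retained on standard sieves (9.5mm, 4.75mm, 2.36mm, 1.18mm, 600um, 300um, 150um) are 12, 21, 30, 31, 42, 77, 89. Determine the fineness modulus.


FM = sum(cumulative % retained) / 100
= 302 / 100
= 3.02

3.02


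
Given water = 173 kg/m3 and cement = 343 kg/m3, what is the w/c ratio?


w/c = water / cement
w/c = 173 / 343 = 0.504

0.504


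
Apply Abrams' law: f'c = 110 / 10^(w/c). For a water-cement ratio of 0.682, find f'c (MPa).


f'c = 110 / 10^0.682
= 110 / 4.808
= 22.88 MPa

22.88


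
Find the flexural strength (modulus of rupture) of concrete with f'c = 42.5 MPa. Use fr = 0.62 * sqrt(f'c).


fr = 0.62 * sqrt(42.5)
= 4.042 MPa

4.042


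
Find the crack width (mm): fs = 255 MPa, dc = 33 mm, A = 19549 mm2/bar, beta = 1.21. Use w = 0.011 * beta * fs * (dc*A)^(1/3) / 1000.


w = 0.011 * beta * fs * (dc * A)^(1/3) / 1000
= 0.011 * 1.21 * 255 * (33 * 19549)^(1/3) / 1000
= 0.293 mm

0.293


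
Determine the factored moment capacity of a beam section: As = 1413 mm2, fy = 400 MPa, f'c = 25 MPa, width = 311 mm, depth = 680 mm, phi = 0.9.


a = As * fy / (0.85 * f'c * b)
= 1413 * 400 / (0.85 * 25 * 311)
= 85.523 mm
Mn = As * fy * (d - a/2) / 10^6
= 360.1672 kN-m
phi*Mn = 0.9 * 360.1672 = 324.15 kN-m

324.15


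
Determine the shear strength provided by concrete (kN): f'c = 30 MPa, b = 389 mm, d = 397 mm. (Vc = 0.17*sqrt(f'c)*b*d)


Vc = 0.17 * sqrt(30) * 389 * 397 / 1000
= 143.8 kN

143.8


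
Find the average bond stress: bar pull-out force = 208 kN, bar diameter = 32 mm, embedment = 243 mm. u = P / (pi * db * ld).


u = P / (pi * db * ld)
= 208 * 1000 / (pi * 32 * 243)
= 8.514 MPa

8.514


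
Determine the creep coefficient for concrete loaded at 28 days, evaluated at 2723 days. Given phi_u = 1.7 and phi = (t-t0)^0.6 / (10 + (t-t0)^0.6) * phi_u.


dt = 2723 - 28 = 2695
phi = 2695^0.6 / (10 + 2695^0.6) * 1.7
= 1.563

1.563


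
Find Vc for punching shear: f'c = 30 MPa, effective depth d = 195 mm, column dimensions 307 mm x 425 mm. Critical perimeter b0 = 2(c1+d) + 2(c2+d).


b0 = 2*(307 + 195) + 2*(425 + 195) = 2244 mm
Vc = 0.33 * sqrt(30) * 2244 * 195 / 1000
= 790.92 kN

790.92


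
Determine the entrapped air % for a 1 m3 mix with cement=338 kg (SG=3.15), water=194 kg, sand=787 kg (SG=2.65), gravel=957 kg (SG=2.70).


Vol cement = 338 / (3.15 * 1000) = 0.107302 m3
Vol water = 194 / 1000 = 0.194 m3
Vol sand = 787 / (2.65 * 1000) = 0.296981 m3
Vol gravel = 957 / (2.70 * 1000) = 0.354444 m3
Total solid + water volume = 0.952727 m3
Air = (1 - 0.952727) * 100 = 4.73%

4.73


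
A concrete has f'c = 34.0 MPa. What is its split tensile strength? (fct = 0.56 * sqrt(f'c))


fct = 0.56 * sqrt(34.0)
= 0.56 * 5.831
= 3.265 MPa

3.265


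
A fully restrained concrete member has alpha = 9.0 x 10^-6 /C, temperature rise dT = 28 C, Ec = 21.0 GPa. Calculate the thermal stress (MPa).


sigma = alpha * dT * Ec
= 9.0e-6 * 28 * 21.0 * 1000
= 5.292 MPa

5.292


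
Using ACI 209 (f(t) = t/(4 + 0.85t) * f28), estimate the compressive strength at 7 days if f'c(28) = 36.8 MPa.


f(7) = 7 / (4 + 0.85 * 7) * 36.8
= 7 / 9.95 * 36.8
= 25.89 MPa

25.89


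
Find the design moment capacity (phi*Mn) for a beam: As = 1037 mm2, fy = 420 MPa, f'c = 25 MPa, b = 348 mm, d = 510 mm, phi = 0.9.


a = As * fy / (0.85 * f'c * b)
= 1037 * 420 / (0.85 * 25 * 348)
= 58.8966 mm
Mn = As * fy * (d - a/2) / 10^6
= 209.2995 kN-m
phi*Mn = 0.9 * 209.2995 = 188.37 kN-m

188.37


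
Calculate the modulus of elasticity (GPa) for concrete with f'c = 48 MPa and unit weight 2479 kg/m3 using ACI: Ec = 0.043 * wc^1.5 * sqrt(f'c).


Ec = 0.043 * 2479^1.5 * sqrt(48) / 1000
= 36.77 GPa

36.77


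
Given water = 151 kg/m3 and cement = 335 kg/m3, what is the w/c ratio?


w/c = water / cement
w/c = 151 / 335 = 0.451

0.451


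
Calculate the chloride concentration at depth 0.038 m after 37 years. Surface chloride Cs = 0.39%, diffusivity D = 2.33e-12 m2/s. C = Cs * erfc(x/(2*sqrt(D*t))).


t_seconds = 37 * 365.25 * 24 * 3600 = 1167631200.0 s
arg = 0.038 / (2 * sqrt(2.33e-12 * 1167631200.0))
= 0.3643
erfc(0.3643) = 0.6064
C = 0.39 * 0.6064 = 0.2365%

0.2365


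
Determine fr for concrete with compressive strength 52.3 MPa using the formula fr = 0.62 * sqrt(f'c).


fr = 0.62 * sqrt(52.3)
= 4.484 MPa

4.484


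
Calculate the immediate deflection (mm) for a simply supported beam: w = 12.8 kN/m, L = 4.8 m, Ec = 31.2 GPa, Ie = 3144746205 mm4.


Convert: L = 4.8 m = 4800 mm, Ec = 31.2 GPa = 31200 MPa
delta = 5 * 12.8 * 4800^4 / (384 * 31200 * 3144746205)
= 0.9 mm

0.9


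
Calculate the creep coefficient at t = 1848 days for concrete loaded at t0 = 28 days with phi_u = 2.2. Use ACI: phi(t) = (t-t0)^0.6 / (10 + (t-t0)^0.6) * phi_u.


dt = 1848 - 28 = 1820
phi = 1820^0.6 / (10 + 1820^0.6) * 2.2
= 1.981

1.981


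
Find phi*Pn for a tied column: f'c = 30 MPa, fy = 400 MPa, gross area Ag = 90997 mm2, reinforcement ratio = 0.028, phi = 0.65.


Ast = rho * Ag = 0.028 * 90997 = 2547.916 mm2
phi*Pn = 0.65 * 0.80 * (0.85 * 30 * (90997 - 2547.916) + 400 * 2547.916) / 1000
= 1702.8 kN

1702.8


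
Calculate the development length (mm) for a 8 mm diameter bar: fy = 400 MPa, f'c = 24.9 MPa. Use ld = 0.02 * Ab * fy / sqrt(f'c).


Ab = pi * 8^2 / 4 = 50.265 mm2
ld = 0.02 * 50.265 * 400 / sqrt(24.9)
= 80.6 mm

80.6


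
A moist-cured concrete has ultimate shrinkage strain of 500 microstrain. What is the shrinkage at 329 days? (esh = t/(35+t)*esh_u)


esh(329) = 329 / (35 + 329) * 500
= 329 / 364 * 500
= 451.9 microstrain

451.9


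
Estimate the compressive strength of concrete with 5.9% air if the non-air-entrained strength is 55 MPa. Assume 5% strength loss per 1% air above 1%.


Strength loss = (5.9 - 1) * 5 = 24.5%
f'c = 55 * (1 - 24.5/100)
= 41.52 MPa

41.52


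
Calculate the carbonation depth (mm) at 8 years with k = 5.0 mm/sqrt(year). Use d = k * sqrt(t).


depth = k * sqrt(t)
= 5.0 * sqrt(8)
= 14.14 mm

14.14


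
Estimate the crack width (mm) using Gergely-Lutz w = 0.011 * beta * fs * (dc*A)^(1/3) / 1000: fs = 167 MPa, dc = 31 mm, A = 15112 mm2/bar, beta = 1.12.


w = 0.011 * beta * fs * (dc * A)^(1/3) / 1000
= 0.011 * 1.12 * 167 * (31 * 15112)^(1/3) / 1000
= 0.16 mm

0.16


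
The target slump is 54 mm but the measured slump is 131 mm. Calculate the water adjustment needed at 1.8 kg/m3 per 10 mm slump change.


Difference = 54 - 131 = -77 mm
Water adjustment = -77 * 1.8 / 10 = -13.9 kg/m3

-13.9


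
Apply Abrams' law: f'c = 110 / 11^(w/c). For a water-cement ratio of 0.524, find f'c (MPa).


f'c = 110 / 11^0.524
= 110 / 3.513
= 31.31 MPa

31.31


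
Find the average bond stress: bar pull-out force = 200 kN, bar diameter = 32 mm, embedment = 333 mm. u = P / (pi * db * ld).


u = P / (pi * db * ld)
= 200 * 1000 / (pi * 32 * 333)
= 5.974 MPa

5.974


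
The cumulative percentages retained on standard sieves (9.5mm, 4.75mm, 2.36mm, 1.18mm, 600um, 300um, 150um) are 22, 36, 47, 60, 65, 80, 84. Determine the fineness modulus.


FM = sum(cumulative % retained) / 100
= 394 / 100
= 3.94

3.94


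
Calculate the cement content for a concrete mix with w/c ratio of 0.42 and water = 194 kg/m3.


Cement = water / (w/c)
= 194 / 0.42
= 461.9 kg/m3

461.9


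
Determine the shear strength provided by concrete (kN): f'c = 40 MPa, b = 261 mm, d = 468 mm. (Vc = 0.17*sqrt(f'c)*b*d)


Vc = 0.17 * sqrt(40) * 261 * 468 / 1000
= 131.33 kN

131.33


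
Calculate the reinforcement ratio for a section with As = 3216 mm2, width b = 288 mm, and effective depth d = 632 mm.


rho = As / (b * d)
= 3216 / (288 * 632)
= 0.0177

0.0177


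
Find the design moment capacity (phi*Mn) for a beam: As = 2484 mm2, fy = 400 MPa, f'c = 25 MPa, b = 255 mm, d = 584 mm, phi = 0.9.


a = As * fy / (0.85 * f'c * b)
= 2484 * 400 / (0.85 * 25 * 255)
= 183.3633 mm
Mn = As * fy * (d - a/2) / 10^6
= 489.1675 kN-m
phi*Mn = 0.9 * 489.1675 = 440.25 kN-m

440.25


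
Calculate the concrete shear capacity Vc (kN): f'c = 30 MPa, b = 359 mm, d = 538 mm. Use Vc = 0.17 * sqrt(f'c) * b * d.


Vc = 0.17 * sqrt(30) * 359 * 538 / 1000
= 179.84 kN

179.84


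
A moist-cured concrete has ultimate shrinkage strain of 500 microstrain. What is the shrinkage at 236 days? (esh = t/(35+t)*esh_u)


esh(236) = 236 / (35 + 236) * 500
= 236 / 271 * 500
= 435.4 microstrain

435.4


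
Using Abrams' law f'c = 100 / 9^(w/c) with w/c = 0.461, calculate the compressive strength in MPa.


f'c = 100 / 9^0.461
= 100 / 2.754
= 36.32 MPa

36.32


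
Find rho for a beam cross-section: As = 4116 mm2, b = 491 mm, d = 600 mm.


rho = As / (b * d)
= 4116 / (491 * 600)
= 0.014

0.014


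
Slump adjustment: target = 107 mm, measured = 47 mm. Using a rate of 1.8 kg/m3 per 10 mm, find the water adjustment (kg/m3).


Difference = 107 - 47 = 60 mm
Water adjustment = 60 * 1.8 / 10 = 10.8 kg/m3

10.8


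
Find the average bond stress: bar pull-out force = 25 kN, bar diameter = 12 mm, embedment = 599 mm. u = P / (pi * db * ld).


u = P / (pi * db * ld)
= 25 * 1000 / (pi * 12 * 599)
= 1.107 MPa

1.107


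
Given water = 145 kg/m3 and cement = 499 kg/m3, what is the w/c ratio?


w/c = water / cement
w/c = 145 / 499 = 0.291

0.291


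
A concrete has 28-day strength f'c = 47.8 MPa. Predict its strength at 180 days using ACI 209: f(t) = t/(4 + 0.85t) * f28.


f(180) = 180 / (4 + 0.85 * 180) * 47.8
= 180 / 157.0 * 47.8
= 54.8 MPa

54.8


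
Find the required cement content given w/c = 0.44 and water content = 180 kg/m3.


Cement = water / (w/c)
= 180 / 0.44
= 409.1 kg/m3

409.1


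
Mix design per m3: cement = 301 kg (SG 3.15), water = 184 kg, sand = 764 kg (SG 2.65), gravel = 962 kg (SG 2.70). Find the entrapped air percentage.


Vol cement = 301 / (3.15 * 1000) = 0.095556 m3
Vol water = 184 / 1000 = 0.184 m3
Vol sand = 764 / (2.65 * 1000) = 0.288302 m3
Vol gravel = 962 / (2.70 * 1000) = 0.356296 m3
Total solid + water volume = 0.924154 m3
Air = (1 - 0.924154) * 100 = 7.58%

7.58


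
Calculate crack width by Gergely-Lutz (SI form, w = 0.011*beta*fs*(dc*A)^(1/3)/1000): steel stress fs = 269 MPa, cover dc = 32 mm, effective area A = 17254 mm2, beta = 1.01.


w = 0.011 * beta * fs * (dc * A)^(1/3) / 1000
= 0.011 * 1.01 * 269 * (32 * 17254)^(1/3) / 1000
= 0.245 mm

0.245


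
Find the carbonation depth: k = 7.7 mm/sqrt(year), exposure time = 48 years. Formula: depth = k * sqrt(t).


depth = k * sqrt(t)
= 7.7 * sqrt(48)
= 53.35 mm

53.35


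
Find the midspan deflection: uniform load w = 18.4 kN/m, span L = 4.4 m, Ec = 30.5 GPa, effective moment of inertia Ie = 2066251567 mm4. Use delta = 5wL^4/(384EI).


Convert: L = 4.4 m = 4400 mm, Ec = 30.5 GPa = 30500 MPa
delta = 5 * 18.4 * 4400^4 / (384 * 30500 * 2066251567)
= 1.42 mm

1.42


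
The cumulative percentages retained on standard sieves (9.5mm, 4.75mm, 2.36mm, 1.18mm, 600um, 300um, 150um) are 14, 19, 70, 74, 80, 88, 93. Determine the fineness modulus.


FM = sum(cumulative % retained) / 100
= 438 / 100
= 4.38

4.38


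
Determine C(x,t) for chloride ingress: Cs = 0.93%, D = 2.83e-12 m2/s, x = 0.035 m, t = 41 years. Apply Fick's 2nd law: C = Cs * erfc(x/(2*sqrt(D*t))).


t_seconds = 41 * 365.25 * 24 * 3600 = 1293861600.0 s
arg = 0.035 / (2 * sqrt(2.83e-12 * 1293861600.0))
= 0.2892
erfc(0.2892) = 0.6825
C = 0.93 * 0.6825 = 0.6348%

0.6348


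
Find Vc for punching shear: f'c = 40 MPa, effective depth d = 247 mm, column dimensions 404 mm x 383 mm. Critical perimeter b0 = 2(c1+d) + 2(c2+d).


b0 = 2*(404 + 247) + 2*(383 + 247) = 2562 mm
Vc = 0.33 * sqrt(40) * 2562 * 247 / 1000
= 1320.75 kN

1320.75


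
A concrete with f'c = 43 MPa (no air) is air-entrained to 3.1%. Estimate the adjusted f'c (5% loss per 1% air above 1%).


Strength loss = (3.1 - 1) * 5 = 10.5%
f'c = 43 * (1 - 10.5/100)
= 38.48 MPa

38.48


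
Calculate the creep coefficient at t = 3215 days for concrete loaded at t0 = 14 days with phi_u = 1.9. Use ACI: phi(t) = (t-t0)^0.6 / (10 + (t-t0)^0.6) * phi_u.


dt = 3215 - 14 = 3201
phi = 3201^0.6 / (10 + 3201^0.6) * 1.9
= 1.761

1.761


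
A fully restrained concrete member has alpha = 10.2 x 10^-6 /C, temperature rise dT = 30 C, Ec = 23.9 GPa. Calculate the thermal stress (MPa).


sigma = alpha * dT * Ec
= 10.2e-6 * 30 * 23.9 * 1000
= 7.313 MPa

7.313


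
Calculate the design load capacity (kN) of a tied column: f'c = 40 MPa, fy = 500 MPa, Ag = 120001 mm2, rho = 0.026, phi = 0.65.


Ast = rho * Ag = 0.026 * 120001 = 3120.026 mm2
phi*Pn = 0.65 * 0.80 * (0.85 * 40 * (120001 - 3120.026) + 500 * 3120.026) / 1000
= 2877.66 kN

2877.66


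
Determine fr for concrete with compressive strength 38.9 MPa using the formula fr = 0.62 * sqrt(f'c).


fr = 0.62 * sqrt(38.9)
= 3.867 MPa

3.867


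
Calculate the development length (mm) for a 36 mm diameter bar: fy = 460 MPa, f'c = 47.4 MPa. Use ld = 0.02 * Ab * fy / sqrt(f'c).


Ab = pi * 36^2 / 4 = 1017.876 mm2
ld = 0.02 * 1017.876 * 460 / sqrt(47.4)
= 1360.2 mm

1360.2


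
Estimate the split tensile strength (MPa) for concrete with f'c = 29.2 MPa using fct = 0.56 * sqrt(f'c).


fct = 0.56 * sqrt(29.2)
= 0.56 * 5.404
= 3.026 MPa

3.026


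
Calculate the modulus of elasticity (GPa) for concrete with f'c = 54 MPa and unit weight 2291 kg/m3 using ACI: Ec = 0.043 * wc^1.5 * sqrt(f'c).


Ec = 0.043 * 2291^1.5 * sqrt(54) / 1000
= 34.65 GPa

34.65


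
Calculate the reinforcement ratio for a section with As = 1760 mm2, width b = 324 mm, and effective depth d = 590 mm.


rho = As / (b * d)
= 1760 / (324 * 590)
= 0.0092

0.0092


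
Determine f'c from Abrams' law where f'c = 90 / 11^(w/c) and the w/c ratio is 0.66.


f'c = 90 / 11^0.66
= 90 / 4.868
= 18.49 MPa

18.49


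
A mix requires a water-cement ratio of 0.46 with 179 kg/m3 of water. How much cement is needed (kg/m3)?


Cement = water / (w/c)
= 179 / 0.46
= 389.1 kg/m3

389.1


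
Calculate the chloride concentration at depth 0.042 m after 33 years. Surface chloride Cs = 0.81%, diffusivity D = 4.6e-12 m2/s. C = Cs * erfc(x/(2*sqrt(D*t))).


t_seconds = 33 * 365.25 * 24 * 3600 = 1041400800.0 s
arg = 0.042 / (2 * sqrt(4.6e-12 * 1041400800.0))
= 0.3034
erfc(0.3034) = 0.6679
C = 0.81 * 0.6679 = 0.541%

0.541


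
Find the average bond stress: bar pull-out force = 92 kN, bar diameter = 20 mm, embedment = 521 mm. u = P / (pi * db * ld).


u = P / (pi * db * ld)
= 92 * 1000 / (pi * 20 * 521)
= 2.81 MPa

2.81


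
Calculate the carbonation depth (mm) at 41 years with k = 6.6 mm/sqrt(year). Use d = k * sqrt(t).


depth = k * sqrt(t)
= 6.6 * sqrt(41)
= 42.26 mm

42.26


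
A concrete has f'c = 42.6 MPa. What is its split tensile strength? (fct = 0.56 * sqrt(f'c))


fct = 0.56 * sqrt(42.6)
= 0.56 * 6.527
= 3.655 MPa

3.655


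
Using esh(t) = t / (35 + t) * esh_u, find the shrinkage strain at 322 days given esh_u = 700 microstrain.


esh(322) = 322 / (35 + 322) * 700
= 322 / 357 * 700
= 631.4 microstrain

631.4


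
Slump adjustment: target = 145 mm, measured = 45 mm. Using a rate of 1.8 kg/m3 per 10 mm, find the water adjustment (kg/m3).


Difference = 145 - 45 = 100 mm
Water adjustment = 100 * 1.8 / 10 = 18.0 kg/m3

18.0


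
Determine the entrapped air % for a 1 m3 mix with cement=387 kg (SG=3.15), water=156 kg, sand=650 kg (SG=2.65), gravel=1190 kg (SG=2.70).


Vol cement = 387 / (3.15 * 1000) = 0.122857 m3
Vol water = 156 / 1000 = 0.156 m3
Vol sand = 650 / (2.65 * 1000) = 0.245283 m3
Vol gravel = 1190 / (2.70 * 1000) = 0.440741 m3
Total solid + water volume = 0.964881 m3
Air = (1 - 0.964881) * 100 = 3.51%

3.51


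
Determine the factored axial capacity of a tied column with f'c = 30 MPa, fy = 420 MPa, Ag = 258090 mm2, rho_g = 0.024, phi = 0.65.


Ast = rho * Ag = 0.024 * 258090 = 6194.16 mm2
phi*Pn = 0.65 * 0.80 * (0.85 * 30 * (258090 - 6194.16) + 420 * 6194.16) / 1000
= 4692.94 kN

4692.94


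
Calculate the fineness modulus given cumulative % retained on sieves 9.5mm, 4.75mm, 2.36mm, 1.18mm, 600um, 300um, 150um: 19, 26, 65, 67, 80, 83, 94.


FM = sum(cumulative % retained) / 100
= 434 / 100
= 4.34

4.34


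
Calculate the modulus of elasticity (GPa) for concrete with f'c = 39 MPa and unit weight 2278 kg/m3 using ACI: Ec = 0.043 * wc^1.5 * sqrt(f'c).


Ec = 0.043 * 2278^1.5 * sqrt(39) / 1000
= 29.2 GPa

29.2


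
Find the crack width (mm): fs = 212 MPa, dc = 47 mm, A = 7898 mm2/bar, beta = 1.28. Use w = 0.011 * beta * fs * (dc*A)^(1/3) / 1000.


w = 0.011 * beta * fs * (dc * A)^(1/3) / 1000
= 0.011 * 1.28 * 212 * (47 * 7898)^(1/3) / 1000
= 0.215 mm

0.215


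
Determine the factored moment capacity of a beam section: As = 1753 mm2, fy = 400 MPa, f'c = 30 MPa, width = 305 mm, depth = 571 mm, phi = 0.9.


a = As * fy / (0.85 * f'c * b)
= 1753 * 400 / (0.85 * 30 * 305)
= 90.1575 mm
Mn = As * fy * (d - a/2) / 10^6
= 368.776 kN-m
phi*Mn = 0.9 * 368.776 = 331.9 kN-m

331.9


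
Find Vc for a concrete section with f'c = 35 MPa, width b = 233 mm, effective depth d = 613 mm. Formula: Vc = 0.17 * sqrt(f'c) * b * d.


Vc = 0.17 * sqrt(35) * 233 * 613 / 1000
= 143.65 kN

143.65


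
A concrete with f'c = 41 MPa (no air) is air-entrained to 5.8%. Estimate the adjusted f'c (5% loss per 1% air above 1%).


Strength loss = (5.8 - 1) * 5 = 24.0%
f'c = 41 * (1 - 24.0/100)
= 31.16 MPa

31.16


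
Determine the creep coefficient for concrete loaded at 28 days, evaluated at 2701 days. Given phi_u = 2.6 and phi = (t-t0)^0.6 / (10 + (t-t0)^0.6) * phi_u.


dt = 2701 - 28 = 2673
phi = 2673^0.6 / (10 + 2673^0.6) * 2.6
= 2.39

2.39


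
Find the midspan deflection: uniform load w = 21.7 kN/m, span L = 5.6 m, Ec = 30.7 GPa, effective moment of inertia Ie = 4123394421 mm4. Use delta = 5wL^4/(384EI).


Convert: L = 5.6 m = 5600 mm, Ec = 30.7 GPa = 30700 MPa
delta = 5 * 21.7 * 5600^4 / (384 * 30700 * 4123394421)
= 2.2 mm

2.2


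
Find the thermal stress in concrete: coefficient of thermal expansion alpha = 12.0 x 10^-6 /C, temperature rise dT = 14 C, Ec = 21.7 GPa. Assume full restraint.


sigma = alpha * dT * Ec
= 12.0e-6 * 14 * 21.7 * 1000
= 3.646 MPa

3.646


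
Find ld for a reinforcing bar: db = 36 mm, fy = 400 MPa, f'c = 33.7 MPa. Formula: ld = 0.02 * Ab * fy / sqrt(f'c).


Ab = pi * 36^2 / 4 = 1017.876 mm2
ld = 0.02 * 1017.876 * 400 / sqrt(33.7)
= 1402.7 mm

1402.7


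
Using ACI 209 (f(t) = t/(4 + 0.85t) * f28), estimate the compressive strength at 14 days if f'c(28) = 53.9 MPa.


f(14) = 14 / (4 + 0.85 * 14) * 53.9
= 14 / 15.9 * 53.9
= 47.46 MPa

47.46


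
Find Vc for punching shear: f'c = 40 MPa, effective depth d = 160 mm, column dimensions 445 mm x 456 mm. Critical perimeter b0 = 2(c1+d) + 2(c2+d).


b0 = 2*(445 + 160) + 2*(456 + 160) = 2442 mm
Vc = 0.33 * sqrt(40) * 2442 * 160 / 1000
= 815.47 kN

815.47


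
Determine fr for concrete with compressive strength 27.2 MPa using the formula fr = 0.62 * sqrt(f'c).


fr = 0.62 * sqrt(27.2)
= 3.234 MPa

3.234


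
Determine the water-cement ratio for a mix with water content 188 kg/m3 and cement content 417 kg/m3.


w/c = water / cement
w/c = 188 / 417 = 0.451

0.451


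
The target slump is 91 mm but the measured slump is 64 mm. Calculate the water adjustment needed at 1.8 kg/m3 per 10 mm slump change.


Difference = 91 - 64 = 27 mm
Water adjustment = 27 * 1.8 / 10 = 4.9 kg/m3

4.9


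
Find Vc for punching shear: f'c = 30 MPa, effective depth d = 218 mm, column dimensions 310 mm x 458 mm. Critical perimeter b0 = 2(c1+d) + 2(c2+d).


b0 = 2*(310 + 218) + 2*(458 + 218) = 2408 mm
Vc = 0.33 * sqrt(30) * 2408 * 218 / 1000
= 948.83 kN

948.83


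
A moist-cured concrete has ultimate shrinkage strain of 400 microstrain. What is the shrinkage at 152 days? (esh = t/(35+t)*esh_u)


esh(152) = 152 / (35 + 152) * 400
= 152 / 187 * 400
= 325.1 microstrain

325.1


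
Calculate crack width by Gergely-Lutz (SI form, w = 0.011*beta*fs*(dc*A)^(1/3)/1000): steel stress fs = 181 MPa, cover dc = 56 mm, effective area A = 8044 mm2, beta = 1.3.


w = 0.011 * beta * fs * (dc * A)^(1/3) / 1000
= 0.011 * 1.3 * 181 * (56 * 8044)^(1/3) / 1000
= 0.198 mm

0.198


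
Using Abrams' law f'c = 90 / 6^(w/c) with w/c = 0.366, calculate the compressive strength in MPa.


f'c = 90 / 6^0.366
= 90 / 1.927
= 46.71 MPa

46.71


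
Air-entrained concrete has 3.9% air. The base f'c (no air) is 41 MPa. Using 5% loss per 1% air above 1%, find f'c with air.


Strength loss = (3.9 - 1) * 5 = 14.5%
f'c = 41 * (1 - 14.5/100)
= 35.05 MPa

35.05


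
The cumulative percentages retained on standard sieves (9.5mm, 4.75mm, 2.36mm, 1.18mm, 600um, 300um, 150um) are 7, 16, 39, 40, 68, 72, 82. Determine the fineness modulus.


FM = sum(cumulative % retained) / 100
= 324 / 100
= 3.24

3.24


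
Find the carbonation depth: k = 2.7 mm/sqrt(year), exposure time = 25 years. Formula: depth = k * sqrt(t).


depth = k * sqrt(t)
= 2.7 * sqrt(25)
= 13.5 mm

13.5


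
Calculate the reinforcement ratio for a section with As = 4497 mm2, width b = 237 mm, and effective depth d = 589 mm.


rho = As / (b * d)
= 4497 / (237 * 589)
= 0.0322

0.0322


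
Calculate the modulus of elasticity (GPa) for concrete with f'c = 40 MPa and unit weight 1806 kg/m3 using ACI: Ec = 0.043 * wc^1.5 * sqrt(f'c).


Ec = 0.043 * 1806^1.5 * sqrt(40) / 1000
= 20.87 GPa

20.87


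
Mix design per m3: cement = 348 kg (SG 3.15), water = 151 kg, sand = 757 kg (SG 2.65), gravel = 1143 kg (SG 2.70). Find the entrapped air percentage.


Vol cement = 348 / (3.15 * 1000) = 0.110476 m3
Vol water = 151 / 1000 = 0.151 m3
Vol sand = 757 / (2.65 * 1000) = 0.28566 m3
Vol gravel = 1143 / (2.70 * 1000) = 0.423333 m3
Total solid + water volume = 0.97047 m3
Air = (1 - 0.97047) * 100 = 2.95%

2.95


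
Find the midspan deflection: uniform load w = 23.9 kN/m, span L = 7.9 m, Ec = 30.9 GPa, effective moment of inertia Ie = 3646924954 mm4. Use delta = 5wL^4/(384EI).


Convert: L = 7.9 m = 7900 mm, Ec = 30.9 GPa = 30900 MPa
delta = 5 * 23.9 * 7900^4 / (384 * 30900 * 3646924954)
= 10.76 mm

10.76


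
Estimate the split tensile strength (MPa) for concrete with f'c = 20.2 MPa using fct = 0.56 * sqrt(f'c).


fct = 0.56 * sqrt(20.2)
= 0.56 * 4.494
= 2.517 MPa

2.517


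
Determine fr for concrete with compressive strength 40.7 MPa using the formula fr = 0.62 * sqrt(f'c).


fr = 0.62 * sqrt(40.7)
= 3.955 MPa

3.955


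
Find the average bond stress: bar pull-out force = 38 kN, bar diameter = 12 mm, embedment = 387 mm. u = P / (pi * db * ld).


u = P / (pi * db * ld)
= 38 * 1000 / (pi * 12 * 387)
= 2.605 MPa

2.605


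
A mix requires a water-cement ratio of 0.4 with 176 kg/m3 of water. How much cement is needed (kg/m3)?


Cement = water / (w/c)
= 176 / 0.4
= 440.0 kg/m3

440.0


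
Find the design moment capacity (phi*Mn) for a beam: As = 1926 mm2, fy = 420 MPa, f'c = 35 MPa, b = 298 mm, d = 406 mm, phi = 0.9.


a = As * fy / (0.85 * f'c * b)
= 1926 * 420 / (0.85 * 35 * 298)
= 91.2436 mm
Mn = As * fy * (d - a/2) / 10^6
= 291.5171 kN-m
phi*Mn = 0.9 * 291.5171 = 262.37 kN-m

262.37


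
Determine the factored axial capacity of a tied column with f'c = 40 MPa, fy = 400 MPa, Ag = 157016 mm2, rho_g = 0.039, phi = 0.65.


Ast = rho * Ag = 0.039 * 157016 = 6123.624 mm2
phi*Pn = 0.65 * 0.80 * (0.85 * 40 * (157016 - 6123.624) + 400 * 6123.624) / 1000
= 3941.49 kN

3941.49


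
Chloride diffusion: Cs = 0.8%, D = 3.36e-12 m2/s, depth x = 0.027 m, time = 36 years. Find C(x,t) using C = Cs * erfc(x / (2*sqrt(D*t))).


t_seconds = 36 * 365.25 * 24 * 3600 = 1136073600.0 s
arg = 0.027 / (2 * sqrt(3.36e-12 * 1136073600.0))
= 0.2185
erfc(0.2185) = 0.7573
C = 0.8 * 0.7573 = 0.6058%

0.6058


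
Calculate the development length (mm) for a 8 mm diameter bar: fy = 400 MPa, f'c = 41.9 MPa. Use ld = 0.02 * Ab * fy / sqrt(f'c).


Ab = pi * 8^2 / 4 = 50.265 mm2
ld = 0.02 * 50.265 * 400 / sqrt(41.9)
= 62.1 mm

62.1


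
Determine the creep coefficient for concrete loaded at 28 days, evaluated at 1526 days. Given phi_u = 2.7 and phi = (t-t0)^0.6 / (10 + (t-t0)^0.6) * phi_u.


dt = 1526 - 28 = 1498
phi = 1498^0.6 / (10 + 1498^0.6) * 2.7
= 2.401

2.401


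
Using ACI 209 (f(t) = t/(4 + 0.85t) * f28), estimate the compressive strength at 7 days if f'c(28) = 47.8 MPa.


f(7) = 7 / (4 + 0.85 * 7) * 47.8
= 7 / 9.95 * 47.8
= 33.63 MPa

33.63


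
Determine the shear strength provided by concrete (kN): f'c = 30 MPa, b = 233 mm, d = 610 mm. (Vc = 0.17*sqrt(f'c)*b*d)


Vc = 0.17 * sqrt(30) * 233 * 610 / 1000
= 132.34 kN

132.34


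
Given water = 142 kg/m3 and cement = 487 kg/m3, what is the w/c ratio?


w/c = water / cement
w/c = 142 / 487 = 0.292

0.292


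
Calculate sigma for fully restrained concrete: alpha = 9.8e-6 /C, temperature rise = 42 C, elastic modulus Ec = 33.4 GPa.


sigma = alpha * dT * Ec
= 9.8e-6 * 42 * 33.4 * 1000
= 13.747 MPa

13.747


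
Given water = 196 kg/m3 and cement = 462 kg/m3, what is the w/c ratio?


w/c = water / cement
w/c = 196 / 462 = 0.424

0.424


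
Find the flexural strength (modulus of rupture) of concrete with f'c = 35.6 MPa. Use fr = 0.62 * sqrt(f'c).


fr = 0.62 * sqrt(35.6)
= 3.699 MPa

3.699


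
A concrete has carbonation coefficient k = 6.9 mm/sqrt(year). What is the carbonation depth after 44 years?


depth = k * sqrt(t)
= 6.9 * sqrt(44)
= 45.77 mm

45.77


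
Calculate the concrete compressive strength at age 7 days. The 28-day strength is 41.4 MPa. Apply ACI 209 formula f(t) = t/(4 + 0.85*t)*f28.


f(7) = 7 / (4 + 0.85 * 7) * 41.4
= 7 / 9.95 * 41.4
= 29.13 MPa

29.13


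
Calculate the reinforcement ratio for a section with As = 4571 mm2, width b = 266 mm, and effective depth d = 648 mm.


rho = As / (b * d)
= 4571 / (266 * 648)
= 0.0265

0.0265


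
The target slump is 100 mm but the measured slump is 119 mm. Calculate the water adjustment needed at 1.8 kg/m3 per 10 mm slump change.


Difference = 100 - 119 = -19 mm
Water adjustment = -19 * 1.8 / 10 = -3.4 kg/m3

-3.4


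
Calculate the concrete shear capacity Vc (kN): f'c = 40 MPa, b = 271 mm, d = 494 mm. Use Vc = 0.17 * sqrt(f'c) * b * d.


Vc = 0.17 * sqrt(40) * 271 * 494 / 1000
= 143.94 kN

143.94


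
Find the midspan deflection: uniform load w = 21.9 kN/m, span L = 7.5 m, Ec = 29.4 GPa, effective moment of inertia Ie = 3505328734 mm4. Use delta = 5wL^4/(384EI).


Convert: L = 7.5 m = 7500 mm, Ec = 29.4 GPa = 29400 MPa
delta = 5 * 21.9 * 7500^4 / (384 * 29400 * 3505328734)
= 8.75 mm

8.75


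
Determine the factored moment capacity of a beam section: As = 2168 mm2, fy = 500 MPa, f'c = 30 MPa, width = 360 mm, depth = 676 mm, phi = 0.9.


a = As * fy / (0.85 * f'c * b)
= 2168 * 500 / (0.85 * 30 * 360)
= 118.0828 mm
Mn = As * fy * (d - a/2) / 10^6
= 668.7831 kN-m
phi*Mn = 0.9 * 668.7831 = 601.9 kN-m

601.9


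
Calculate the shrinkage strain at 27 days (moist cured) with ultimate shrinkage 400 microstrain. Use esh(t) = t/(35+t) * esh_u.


esh(27) = 27 / (35 + 27) * 400
= 27 / 62 * 400
= 174.2 microstrain

174.2


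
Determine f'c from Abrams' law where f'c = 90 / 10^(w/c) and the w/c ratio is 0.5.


f'c = 90 / 10^0.5
= 90 / 3.162
= 28.46 MPa

28.46


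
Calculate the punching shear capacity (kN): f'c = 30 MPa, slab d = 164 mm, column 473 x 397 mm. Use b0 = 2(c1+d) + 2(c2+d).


b0 = 2*(473 + 164) + 2*(397 + 164) = 2396 mm
Vc = 0.33 * sqrt(30) * 2396 * 164 / 1000
= 710.24 kN

710.24


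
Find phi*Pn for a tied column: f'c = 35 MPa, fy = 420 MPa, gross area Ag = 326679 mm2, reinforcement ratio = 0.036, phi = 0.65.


Ast = rho * Ag = 0.036 * 326679 = 11760.444 mm2
phi*Pn = 0.65 * 0.80 * (0.85 * 35 * (326679 - 11760.444) + 420 * 11760.444) / 1000
= 7440.27 kN

7440.27


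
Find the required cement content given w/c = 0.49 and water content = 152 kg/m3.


Cement = water / (w/c)
= 152 / 0.49
= 310.2 kg/m3

310.2


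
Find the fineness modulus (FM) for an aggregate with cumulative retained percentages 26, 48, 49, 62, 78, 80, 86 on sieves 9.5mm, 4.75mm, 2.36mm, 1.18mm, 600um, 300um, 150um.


FM = sum(cumulative % retained) / 100
= 429 / 100
= 4.29

4.29


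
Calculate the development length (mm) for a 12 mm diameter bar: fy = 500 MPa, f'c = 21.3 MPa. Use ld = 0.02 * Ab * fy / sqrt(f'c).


Ab = pi * 12^2 / 4 = 113.097 mm2
ld = 0.02 * 113.097 * 500 / sqrt(21.3)
= 245.1 mm

245.1


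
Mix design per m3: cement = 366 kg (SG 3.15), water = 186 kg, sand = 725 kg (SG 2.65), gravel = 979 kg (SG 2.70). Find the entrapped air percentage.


Vol cement = 366 / (3.15 * 1000) = 0.11619 m3
Vol water = 186 / 1000 = 0.186 m3
Vol sand = 725 / (2.65 * 1000) = 0.273585 m3
Vol gravel = 979 / (2.70 * 1000) = 0.362593 m3
Total solid + water volume = 0.938368 m3
Air = (1 - 0.938368) * 100 = 6.16%

6.16


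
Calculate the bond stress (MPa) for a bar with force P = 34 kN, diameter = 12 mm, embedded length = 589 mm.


u = P / (pi * db * ld)
= 34 * 1000 / (pi * 12 * 589)
= 1.531 MPa

1.531


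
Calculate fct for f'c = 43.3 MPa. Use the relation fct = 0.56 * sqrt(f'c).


fct = 0.56 * sqrt(43.3)
= 0.56 * 6.58
= 3.685 MPa

3.685


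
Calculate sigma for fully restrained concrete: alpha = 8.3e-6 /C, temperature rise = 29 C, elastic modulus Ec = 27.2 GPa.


sigma = alpha * dT * Ec
= 8.3e-6 * 29 * 27.2 * 1000
= 6.547 MPa

6.547


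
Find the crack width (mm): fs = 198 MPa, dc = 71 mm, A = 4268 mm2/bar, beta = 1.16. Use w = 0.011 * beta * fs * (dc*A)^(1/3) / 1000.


w = 0.011 * beta * fs * (dc * A)^(1/3) / 1000
= 0.011 * 1.16 * 198 * (71 * 4268)^(1/3) / 1000
= 0.17 mm

0.17


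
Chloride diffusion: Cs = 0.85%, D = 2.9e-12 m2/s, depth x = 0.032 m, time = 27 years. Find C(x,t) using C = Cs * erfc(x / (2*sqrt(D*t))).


t_seconds = 27 * 365.25 * 24 * 3600 = 852055200.0 s
arg = 0.032 / (2 * sqrt(2.9e-12 * 852055200.0))
= 0.3219
erfc(0.3219) = 0.649
C = 0.85 * 0.649 = 0.5516%

0.5516


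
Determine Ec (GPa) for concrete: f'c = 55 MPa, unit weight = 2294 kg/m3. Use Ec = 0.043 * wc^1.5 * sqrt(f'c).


Ec = 0.043 * 2294^1.5 * sqrt(55) / 1000
= 35.04 GPa

35.04


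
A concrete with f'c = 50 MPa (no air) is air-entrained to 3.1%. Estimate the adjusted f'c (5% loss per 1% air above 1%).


Strength loss = (3.1 - 1) * 5 = 10.5%
f'c = 50 * (1 - 10.5/100)
= 44.75 MPa

44.75


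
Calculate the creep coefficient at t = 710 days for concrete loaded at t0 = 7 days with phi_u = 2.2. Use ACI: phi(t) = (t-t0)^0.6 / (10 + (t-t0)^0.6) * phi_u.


dt = 710 - 7 = 703
phi = 703^0.6 / (10 + 703^0.6) * 2.2
= 1.84

1.84


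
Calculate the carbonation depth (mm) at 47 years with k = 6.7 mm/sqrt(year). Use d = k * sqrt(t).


depth = k * sqrt(t)
= 6.7 * sqrt(47)
= 45.93 mm

45.93


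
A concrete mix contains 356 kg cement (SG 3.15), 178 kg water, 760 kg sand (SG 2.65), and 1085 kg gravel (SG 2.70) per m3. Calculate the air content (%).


Vol cement = 356 / (3.15 * 1000) = 0.113016 m3
Vol water = 178 / 1000 = 0.178 m3
Vol sand = 760 / (2.65 * 1000) = 0.286792 m3
Vol gravel = 1085 / (2.70 * 1000) = 0.401852 m3
Total solid + water volume = 0.97966 m3
Air = (1 - 0.97966) * 100 = 2.03%

2.03


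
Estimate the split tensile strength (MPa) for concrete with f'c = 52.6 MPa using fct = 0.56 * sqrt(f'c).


fct = 0.56 * sqrt(52.6)
= 0.56 * 7.253
= 4.061 MPa

4.061


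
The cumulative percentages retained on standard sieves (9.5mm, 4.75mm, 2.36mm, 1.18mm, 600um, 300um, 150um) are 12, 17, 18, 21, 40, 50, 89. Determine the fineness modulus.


FM = sum(cumulative % retained) / 100
= 247 / 100
= 2.47

2.47


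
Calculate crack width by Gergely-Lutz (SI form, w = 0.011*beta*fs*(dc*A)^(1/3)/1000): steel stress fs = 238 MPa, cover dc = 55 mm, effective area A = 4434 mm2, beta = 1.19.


w = 0.011 * beta * fs * (dc * A)^(1/3) / 1000
= 0.011 * 1.19 * 238 * (55 * 4434)^(1/3) / 1000
= 0.195 mm

0.195


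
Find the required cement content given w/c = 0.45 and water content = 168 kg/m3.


Cement = water / (w/c)
= 168 / 0.45
= 373.3 kg/m3

373.3


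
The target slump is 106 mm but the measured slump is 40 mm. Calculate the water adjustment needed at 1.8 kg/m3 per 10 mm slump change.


Difference = 106 - 40 = 66 mm
Water adjustment = 66 * 1.8 / 10 = 11.9 kg/m3

11.9


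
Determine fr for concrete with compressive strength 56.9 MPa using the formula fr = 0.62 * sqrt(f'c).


fr = 0.62 * sqrt(56.9)
= 4.677 MPa

4.677


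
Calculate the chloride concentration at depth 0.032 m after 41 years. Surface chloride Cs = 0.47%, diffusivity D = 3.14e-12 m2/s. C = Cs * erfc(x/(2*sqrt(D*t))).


t_seconds = 41 * 365.25 * 24 * 3600 = 1293861600.0 s
arg = 0.032 / (2 * sqrt(3.14e-12 * 1293861600.0))
= 0.251
erfc(0.251) = 0.7226
C = 0.47 * 0.7226 = 0.3396%

0.3396


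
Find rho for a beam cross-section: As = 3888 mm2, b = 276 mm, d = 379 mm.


rho = As / (b * d)
= 3888 / (276 * 379)
= 0.0372

0.0372


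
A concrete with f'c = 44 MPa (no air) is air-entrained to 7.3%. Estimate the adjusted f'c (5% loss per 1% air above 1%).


Strength loss = (7.3 - 1) * 5 = 31.5%
f'c = 44 * (1 - 31.5/100)
= 30.14 MPa

30.14


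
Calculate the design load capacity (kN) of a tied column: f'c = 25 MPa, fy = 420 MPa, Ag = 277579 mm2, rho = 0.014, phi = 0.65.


Ast = rho * Ag = 0.014 * 277579 = 3886.106 mm2
phi*Pn = 0.65 * 0.80 * (0.85 * 25 * (277579 - 3886.106) + 420 * 3886.106) / 1000
= 3873.03 kN

3873.03


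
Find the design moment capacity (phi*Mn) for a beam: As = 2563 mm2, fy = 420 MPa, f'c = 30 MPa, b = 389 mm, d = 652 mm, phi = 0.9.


a = As * fy / (0.85 * f'c * b)
= 2563 * 420 / (0.85 * 30 * 389)
= 108.5196 mm
Mn = As * fy * (d - a/2) / 10^6
= 643.4434 kN-m
phi*Mn = 0.9 * 643.4434 = 579.1 kN-m

579.1


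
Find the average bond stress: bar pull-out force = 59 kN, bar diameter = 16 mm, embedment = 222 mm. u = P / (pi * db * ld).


u = P / (pi * db * ld)
= 59 * 1000 / (pi * 16 * 222)
= 5.287 MPa

5.287


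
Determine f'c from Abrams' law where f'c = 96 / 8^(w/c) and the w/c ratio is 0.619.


f'c = 96 / 8^0.619
= 96 / 3.623
= 26.5 MPa

26.5


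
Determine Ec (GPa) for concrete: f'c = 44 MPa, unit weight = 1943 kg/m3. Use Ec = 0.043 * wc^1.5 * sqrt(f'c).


Ec = 0.043 * 1943^1.5 * sqrt(44) / 1000
= 24.43 GPa

24.43
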